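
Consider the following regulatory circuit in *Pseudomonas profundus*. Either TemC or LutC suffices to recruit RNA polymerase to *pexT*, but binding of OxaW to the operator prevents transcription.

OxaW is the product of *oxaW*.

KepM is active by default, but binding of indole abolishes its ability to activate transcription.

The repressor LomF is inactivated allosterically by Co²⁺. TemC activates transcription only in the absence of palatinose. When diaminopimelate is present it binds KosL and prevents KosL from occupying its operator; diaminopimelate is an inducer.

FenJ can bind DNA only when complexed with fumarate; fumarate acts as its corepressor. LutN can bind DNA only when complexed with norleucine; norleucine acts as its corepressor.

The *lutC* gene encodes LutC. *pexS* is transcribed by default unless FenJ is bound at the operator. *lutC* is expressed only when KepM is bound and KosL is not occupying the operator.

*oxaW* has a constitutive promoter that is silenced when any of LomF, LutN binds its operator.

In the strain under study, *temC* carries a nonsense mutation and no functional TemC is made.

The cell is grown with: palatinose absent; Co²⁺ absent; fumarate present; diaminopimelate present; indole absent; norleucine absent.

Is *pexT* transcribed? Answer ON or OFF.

Co²⁺ is absent, so LomF is active.
Norleucine is absent, so LutN is inactive.
With repressor LomF bound, *oxaW* is not transcribed.
So OxaW is not produced.
TemC is non-functional in this strain, so it has no effect.
Diaminopimelate is present, so KosL is inactive.
Indole is absent, so KepM is active.
No repressor is bound and KepM is active, so *lutC* is transcribed.
So LutC is produced and active.
Activator LutC is present, so *pexT* is transcribed.

ON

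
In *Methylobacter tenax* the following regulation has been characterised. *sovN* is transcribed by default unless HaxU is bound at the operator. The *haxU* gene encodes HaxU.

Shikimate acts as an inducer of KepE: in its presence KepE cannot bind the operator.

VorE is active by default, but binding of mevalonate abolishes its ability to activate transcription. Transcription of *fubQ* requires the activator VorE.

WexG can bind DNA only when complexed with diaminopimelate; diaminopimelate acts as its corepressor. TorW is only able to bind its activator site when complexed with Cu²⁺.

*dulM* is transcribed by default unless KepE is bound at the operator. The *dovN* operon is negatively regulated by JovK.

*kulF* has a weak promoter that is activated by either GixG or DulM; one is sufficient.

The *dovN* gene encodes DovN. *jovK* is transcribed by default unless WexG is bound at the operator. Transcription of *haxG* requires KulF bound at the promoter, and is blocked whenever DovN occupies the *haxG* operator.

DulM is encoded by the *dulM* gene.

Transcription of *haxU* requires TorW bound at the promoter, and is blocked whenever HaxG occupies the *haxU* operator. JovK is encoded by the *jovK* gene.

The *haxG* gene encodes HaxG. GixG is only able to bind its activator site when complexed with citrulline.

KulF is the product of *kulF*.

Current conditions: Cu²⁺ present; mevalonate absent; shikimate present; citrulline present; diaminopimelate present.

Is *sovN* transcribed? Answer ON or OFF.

Diaminopimelate is present, so WexG is active.
With repressor WexG bound, *jovK* is not transcribed.
So JovK is not produced.
With no repressor bound, *dovN* is transcribed.
So DovN is produced and active.
Citrulline is present, so GixG is active.
Shikimate is present, so KepE is inactive.
With no repressor bound, *dulM* is transcribed.
So DulM is produced and active.
Activator GixG is present, so *kulF* is transcribed.
So KulF is produced and active.
With repressor DovN bound, *haxG* is not transcribed.
So HaxG is not produced.
Cu²⁺ is present, so TorW is active.
No repressor is bound and TorW is active, so *haxU* is transcribed.
So HaxU is produced and active.
With repressor HaxU bound, *sovN* is not transcribed.

OFF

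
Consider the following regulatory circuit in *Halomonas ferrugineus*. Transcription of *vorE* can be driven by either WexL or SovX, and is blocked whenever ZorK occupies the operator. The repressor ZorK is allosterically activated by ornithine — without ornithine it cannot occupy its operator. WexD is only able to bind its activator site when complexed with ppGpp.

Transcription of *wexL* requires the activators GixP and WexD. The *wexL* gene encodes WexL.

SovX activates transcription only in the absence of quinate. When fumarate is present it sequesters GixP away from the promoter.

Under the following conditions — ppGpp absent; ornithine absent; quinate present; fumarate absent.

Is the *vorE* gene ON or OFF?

OFF

Fumarate is absent, so GixP is active.
ppGpp is absent, so WexD is inactive.
Required activator WexD is absent, so *wexL* is not transcribed.
So WexL is not produced.
Ornithine is absent, so ZorK is inactive.
Quinate is present, so SovX is inactive.
No activator is available at the *vorE* promoter, so *vorE* is not transcribed.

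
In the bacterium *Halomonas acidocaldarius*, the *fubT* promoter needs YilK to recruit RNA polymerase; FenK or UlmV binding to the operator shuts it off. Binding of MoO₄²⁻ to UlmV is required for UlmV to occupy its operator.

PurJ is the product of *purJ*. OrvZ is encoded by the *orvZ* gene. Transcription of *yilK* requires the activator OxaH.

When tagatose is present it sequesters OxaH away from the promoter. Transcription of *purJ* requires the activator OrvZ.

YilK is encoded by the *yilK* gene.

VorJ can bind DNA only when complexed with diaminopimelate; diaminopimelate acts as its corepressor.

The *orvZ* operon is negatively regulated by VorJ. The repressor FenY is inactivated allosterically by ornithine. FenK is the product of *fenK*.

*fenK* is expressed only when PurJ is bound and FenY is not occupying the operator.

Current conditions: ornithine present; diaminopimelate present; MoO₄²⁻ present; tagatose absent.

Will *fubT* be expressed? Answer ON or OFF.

Diaminopimelate is present, so VorJ is active.
With repressor VorJ bound, *orvZ* is not transcribed.
So OrvZ is not produced.
Required activator OrvZ is absent, so *purJ* is not transcribed.
So PurJ is not produced.
Ornithine is present, so FenY is inactive.
Required activator PurJ is absent, so *fenK* is not transcribed.
So FenK is not produced.
Tagatose is absent, so OxaH is active.
No repressor is bound and OxaH is active, so *yilK* is transcribed.
So YilK is produced and active.
MoO₄²⁻ is present, so UlmV is active.
With repressor UlmV bound, *fubT* is not transcribed.

OFF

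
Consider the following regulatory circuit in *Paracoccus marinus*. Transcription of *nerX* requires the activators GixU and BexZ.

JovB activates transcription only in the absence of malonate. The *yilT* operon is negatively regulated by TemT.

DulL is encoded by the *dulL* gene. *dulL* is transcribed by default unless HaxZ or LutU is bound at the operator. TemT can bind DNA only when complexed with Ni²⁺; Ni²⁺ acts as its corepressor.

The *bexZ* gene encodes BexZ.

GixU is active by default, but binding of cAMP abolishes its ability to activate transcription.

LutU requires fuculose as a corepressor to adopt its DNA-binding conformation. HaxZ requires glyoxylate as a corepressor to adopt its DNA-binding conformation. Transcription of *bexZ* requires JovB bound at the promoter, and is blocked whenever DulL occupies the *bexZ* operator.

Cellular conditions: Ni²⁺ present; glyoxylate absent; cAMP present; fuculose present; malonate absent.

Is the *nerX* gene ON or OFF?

cAMP is present, so GixU is inactive.
Glyoxylate is absent, so HaxZ is inactive.
Fuculose is present, so LutU is active.
With repressor LutU bound, *dulL* is not transcribed.
So DulL is not produced.
Malonate is absent, so JovB is active.
No repressor is bound and JovB is active, so *bexZ* is transcribed.
So BexZ is produced and active.
Required activator GixU is absent, so *nerX* is not transcribed.

OFF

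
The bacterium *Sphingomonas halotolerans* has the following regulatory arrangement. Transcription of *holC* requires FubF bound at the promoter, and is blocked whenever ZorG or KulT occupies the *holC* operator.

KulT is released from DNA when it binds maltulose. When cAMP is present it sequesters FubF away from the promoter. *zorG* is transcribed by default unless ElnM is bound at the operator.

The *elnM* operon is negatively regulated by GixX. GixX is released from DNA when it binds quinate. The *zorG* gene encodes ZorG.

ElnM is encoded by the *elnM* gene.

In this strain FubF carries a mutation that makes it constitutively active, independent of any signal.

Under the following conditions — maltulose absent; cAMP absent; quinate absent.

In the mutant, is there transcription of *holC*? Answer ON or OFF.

OFF

Quinate is absent, so GixX is active.
With repressor GixX bound, *elnM* is not transcribed.
So ElnM is not produced.
With no repressor bound, *zorG* is transcribed.
So ZorG is produced and active.
FubF is constitutively active in this strain.
Maltulose is absent, so KulT is active.
With repressor ZorG bound, *holC* is not transcribed.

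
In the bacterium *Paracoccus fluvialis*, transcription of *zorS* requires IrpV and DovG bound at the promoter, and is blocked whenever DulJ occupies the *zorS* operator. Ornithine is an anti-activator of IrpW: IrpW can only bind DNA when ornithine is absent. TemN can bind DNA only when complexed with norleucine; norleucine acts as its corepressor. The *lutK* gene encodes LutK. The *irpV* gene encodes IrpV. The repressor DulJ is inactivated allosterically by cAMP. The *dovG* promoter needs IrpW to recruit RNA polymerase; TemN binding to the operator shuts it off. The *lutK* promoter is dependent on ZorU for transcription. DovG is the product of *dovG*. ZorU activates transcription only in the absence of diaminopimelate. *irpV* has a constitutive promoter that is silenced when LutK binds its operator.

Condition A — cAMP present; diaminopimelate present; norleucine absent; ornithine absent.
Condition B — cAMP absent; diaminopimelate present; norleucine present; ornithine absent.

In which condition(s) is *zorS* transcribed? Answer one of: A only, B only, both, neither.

A only

Condition A:
cAMP is present, so DulJ is inactive.
Diaminopimelate is present, so ZorU is inactive.
Required activator ZorU is absent, so *lutK* is not transcribed.
So LutK is not produced.
With no repressor bound, *irpV* is transcribed.
So IrpV is produced and active.
Norleucine is absent, so TemN is inactive.
Ornithine is absent, so IrpW is active.
No repressor is bound and IrpW is active, so *dovG* is transcribed.
So DovG is produced and active.
No repressor is bound and IrpV and DovG are active, so *zorS* is transcribed.
→ *zorS* is ON in A.
Condition B:
cAMP is absent, so DulJ is active.
Diaminopimelate is present, so ZorU is inactive.
Required activator ZorU is absent, so *lutK* is not transcribed.
So LutK is not produced.
With no repressor bound, *irpV* is transcribed.
So IrpV is produced and active.
Norleucine is present, so TemN is active.
Ornithine is absent, so IrpW is active.
With repressor TemN bound, *dovG* is not transcribed.
So DovG is not produced.
With repressor DulJ bound, *zorS* is not transcribed.
→ *zorS* is OFF in B.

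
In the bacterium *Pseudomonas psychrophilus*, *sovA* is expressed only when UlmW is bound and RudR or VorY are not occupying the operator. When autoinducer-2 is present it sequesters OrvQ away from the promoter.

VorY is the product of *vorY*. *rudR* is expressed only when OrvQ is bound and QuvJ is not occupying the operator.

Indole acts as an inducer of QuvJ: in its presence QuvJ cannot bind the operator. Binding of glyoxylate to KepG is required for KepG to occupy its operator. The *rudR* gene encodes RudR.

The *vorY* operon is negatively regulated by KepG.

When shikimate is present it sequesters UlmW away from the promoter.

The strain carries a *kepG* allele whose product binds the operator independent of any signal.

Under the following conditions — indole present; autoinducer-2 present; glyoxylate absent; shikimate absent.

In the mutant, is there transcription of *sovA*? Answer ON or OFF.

ON

Shikimate is absent, so UlmW is active.
Autoinducer-2 is present, so OrvQ is inactive.
Indole is present, so QuvJ is inactive.
Required activator OrvQ is absent, so *rudR* is not transcribed.
So RudR is not produced.
KepG is constitutively active in this strain.
With repressor KepG bound, *vorY* is not transcribed.
So VorY is not produced.
No repressor is bound and UlmW is active, so *sovA* is transcribed.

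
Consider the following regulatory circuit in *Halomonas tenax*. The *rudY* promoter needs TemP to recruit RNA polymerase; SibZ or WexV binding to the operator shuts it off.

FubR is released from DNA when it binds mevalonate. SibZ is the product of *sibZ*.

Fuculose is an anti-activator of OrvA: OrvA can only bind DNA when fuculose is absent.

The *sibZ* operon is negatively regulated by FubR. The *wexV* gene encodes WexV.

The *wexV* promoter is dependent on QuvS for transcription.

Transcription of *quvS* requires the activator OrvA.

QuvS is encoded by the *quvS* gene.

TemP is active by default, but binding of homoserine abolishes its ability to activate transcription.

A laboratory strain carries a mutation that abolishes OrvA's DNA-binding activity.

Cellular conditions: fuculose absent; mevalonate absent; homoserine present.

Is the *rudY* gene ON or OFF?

OFF

Homoserine is present, so TemP is inactive.
Mevalonate is absent, so FubR is active.
With repressor FubR bound, *sibZ* is not transcribed.
So SibZ is not produced.
OrvA is non-functional in this strain, so it has no effect.
Required activator OrvA is absent, so *quvS* is not transcribed.
So QuvS is not produced.
Required activator QuvS is absent, so *wexV* is not transcribed.
So WexV is not produced.
Required activator TemP is absent, so *rudY* is not transcribed.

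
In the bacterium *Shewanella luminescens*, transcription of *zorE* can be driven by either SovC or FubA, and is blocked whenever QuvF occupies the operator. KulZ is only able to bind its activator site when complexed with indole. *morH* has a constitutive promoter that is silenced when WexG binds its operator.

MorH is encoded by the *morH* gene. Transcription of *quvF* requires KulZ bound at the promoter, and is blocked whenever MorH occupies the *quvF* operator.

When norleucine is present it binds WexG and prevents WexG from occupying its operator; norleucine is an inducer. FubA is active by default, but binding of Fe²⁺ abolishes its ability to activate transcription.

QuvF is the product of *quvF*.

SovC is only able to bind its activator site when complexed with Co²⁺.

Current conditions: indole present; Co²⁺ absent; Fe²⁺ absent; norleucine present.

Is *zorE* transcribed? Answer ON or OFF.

ON

Co²⁺ is absent, so SovC is inactive.
Fe²⁺ is absent, so FubA is active.
Norleucine is present, so WexG is inactive.
With no repressor bound, *morH* is transcribed.
So MorH is produced and active.
Indole is present, so KulZ is active.
With repressor MorH bound, *quvF* is not transcribed.
So QuvF is not produced.
Activator FubA is present, so *zorE* is transcribed.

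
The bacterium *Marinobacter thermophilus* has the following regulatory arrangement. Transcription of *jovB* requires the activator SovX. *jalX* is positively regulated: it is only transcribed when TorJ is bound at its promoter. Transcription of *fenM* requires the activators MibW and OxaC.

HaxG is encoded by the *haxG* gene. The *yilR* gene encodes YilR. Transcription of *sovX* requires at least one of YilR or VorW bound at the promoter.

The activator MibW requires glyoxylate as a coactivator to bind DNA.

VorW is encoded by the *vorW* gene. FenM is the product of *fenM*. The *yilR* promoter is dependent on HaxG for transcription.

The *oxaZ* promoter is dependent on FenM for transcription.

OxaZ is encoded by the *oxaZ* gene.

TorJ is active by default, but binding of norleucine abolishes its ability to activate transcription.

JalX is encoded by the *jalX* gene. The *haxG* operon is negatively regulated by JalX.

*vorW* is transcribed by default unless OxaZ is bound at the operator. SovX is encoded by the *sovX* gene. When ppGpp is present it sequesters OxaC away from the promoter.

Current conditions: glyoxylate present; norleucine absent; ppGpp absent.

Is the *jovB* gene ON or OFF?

Norleucine is absent, so TorJ is active.
No repressor is bound and TorJ is active, so *jalX* is transcribed.
So JalX is produced and active.
With repressor JalX bound, *haxG* is not transcribed.
So HaxG is not produced.
Required activator HaxG is absent, so *yilR* is not transcribed.
So YilR is not produced.
Glyoxylate is present, so MibW is active.
ppGpp is absent, so OxaC is active.
No repressor is bound and MibW and OxaC are active, so *fenM* is transcribed.
So FenM is produced and active.
No repressor is bound and FenM is active, so *oxaZ* is transcribed.
So OxaZ is produced and active.
With repressor OxaZ bound, *vorW* is not transcribed.
So VorW is not produced.
No activator is available at the *sovX* promoter, so *sovX* is not transcribed.
So SovX is not produced.
Required activator SovX is absent, so *jovB* is not transcribed.

OFF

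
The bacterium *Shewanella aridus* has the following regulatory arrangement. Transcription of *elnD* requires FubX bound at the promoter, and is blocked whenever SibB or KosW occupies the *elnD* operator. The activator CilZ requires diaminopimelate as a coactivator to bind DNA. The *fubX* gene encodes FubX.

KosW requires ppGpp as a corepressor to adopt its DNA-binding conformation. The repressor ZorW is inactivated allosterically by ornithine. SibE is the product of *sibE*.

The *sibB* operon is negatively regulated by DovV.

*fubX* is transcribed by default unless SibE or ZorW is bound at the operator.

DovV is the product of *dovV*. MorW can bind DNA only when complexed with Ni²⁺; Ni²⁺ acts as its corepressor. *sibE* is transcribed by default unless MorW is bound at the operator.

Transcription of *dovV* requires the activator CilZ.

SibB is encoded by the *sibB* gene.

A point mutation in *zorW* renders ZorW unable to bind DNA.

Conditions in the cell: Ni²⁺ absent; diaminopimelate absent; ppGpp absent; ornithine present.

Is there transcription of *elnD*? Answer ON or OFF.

OFF

Diaminopimelate is absent, so CilZ is inactive.
Required activator CilZ is absent, so *dovV* is not transcribed.
So DovV is not produced.
With no repressor bound, *sibB* is transcribed.
So SibB is produced and active.
ppGpp is absent, so KosW is inactive.
Ni²⁺ is absent, so MorW is inactive.
With no repressor bound, *sibE* is transcribed.
So SibE is produced and active.
ZorW is non-functional in this strain, so it has no effect.
With repressor SibE bound, *fubX* is not transcribed.
So FubX is not produced.
With repressor SibB bound, *elnD* is not transcribed.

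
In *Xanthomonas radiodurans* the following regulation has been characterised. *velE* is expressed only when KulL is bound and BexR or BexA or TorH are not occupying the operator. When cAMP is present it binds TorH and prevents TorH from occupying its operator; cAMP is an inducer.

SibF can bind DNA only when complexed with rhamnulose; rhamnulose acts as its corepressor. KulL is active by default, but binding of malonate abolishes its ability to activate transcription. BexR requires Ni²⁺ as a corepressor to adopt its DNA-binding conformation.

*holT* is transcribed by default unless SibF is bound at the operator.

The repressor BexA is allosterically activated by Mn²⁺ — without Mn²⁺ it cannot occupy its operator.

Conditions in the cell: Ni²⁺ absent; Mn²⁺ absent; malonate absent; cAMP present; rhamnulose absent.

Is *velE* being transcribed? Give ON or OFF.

Ni²⁺ is absent, so BexR is inactive.
Mn²⁺ is absent, so BexA is inactive.
cAMP is present, so TorH is inactive.
Malonate is absent, so KulL is active.
No repressor is bound and KulL is active, so *velE* is transcribed.

ON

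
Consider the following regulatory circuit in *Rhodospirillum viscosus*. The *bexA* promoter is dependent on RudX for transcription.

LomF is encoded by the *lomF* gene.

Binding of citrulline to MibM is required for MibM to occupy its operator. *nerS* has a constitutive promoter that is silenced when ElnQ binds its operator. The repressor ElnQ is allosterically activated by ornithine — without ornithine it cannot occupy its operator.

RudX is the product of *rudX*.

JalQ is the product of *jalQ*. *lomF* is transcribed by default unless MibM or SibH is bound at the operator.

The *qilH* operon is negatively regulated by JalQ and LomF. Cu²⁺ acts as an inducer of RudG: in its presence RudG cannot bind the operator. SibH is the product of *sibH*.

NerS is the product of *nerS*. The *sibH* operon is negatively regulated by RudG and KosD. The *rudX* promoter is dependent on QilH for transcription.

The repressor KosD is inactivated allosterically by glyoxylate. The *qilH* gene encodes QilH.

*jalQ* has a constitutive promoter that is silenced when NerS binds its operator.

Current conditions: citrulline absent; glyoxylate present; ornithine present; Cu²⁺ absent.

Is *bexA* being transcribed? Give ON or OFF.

Ornithine is present, so ElnQ is active.
With repressor ElnQ bound, *nerS* is not transcribed.
So NerS is not produced.
With no repressor bound, *jalQ* is transcribed.
So JalQ is produced and active.
Citrulline is absent, so MibM is inactive.
Cu²⁺ is absent, so RudG is active.
Glyoxylate is present, so KosD is inactive.
With repressor RudG bound, *sibH* is not transcribed.
So SibH is not produced.
With no repressor bound, *lomF* is transcribed.
So LomF is produced and active.
With repressor JalQ bound, *qilH* is not transcribed.
So QilH is not produced.
Required activator QilH is absent, so *rudX* is not transcribed.
So RudX is not produced.
Required activator RudX is absent, so *bexA* is not transcribed.

OFF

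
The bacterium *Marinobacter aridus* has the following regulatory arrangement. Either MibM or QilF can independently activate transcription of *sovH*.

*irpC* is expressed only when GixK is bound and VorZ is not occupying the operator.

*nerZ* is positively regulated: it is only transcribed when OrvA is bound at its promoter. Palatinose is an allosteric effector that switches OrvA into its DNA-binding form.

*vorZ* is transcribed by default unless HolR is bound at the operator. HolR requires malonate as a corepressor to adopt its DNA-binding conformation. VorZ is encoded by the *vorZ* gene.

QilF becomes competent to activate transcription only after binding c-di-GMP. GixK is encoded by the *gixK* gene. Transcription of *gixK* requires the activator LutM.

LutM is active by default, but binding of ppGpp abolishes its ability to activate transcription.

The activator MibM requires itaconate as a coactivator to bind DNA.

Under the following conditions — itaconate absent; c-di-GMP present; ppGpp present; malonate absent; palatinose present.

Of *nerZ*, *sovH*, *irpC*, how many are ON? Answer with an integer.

2

Palatinose is present, so OrvA is active.
No repressor is bound and OrvA is active, so *nerZ* is transcribed.
→ *nerZ* is ON.
Itaconate is absent, so MibM is inactive.
c-di-GMP is present, so QilF is active.
Activator QilF is present, so *sovH* is transcribed.
→ *sovH* is ON.
ppGpp is present, so LutM is inactive.
Required activator LutM is absent, so *gixK* is not transcribed.
So GixK is not produced.
Malonate is absent, so HolR is inactive.
With no repressor bound, *vorZ* is transcribed.
So VorZ is produced and active.
With repressor VorZ bound, *irpC* is not transcribed.
→ *irpC* is OFF.
2 of the 3 genes are transcribed.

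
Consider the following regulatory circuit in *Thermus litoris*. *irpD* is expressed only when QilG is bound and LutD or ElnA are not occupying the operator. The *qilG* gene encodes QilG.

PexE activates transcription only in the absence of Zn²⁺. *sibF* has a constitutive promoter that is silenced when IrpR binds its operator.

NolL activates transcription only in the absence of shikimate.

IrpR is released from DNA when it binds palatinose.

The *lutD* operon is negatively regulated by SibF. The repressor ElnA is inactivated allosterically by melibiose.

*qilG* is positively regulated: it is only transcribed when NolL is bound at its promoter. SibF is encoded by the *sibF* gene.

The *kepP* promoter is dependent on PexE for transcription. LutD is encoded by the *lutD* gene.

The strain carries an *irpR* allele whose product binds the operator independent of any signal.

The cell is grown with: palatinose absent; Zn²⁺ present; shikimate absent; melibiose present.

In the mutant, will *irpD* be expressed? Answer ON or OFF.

OFF

IrpR is constitutively active in this strain.
With repressor IrpR bound, *sibF* is not transcribed.
So SibF is not produced.
With no repressor bound, *lutD* is transcribed.
So LutD is produced and active.
Melibiose is present, so ElnA is inactive.
Shikimate is absent, so NolL is active.
No repressor is bound and NolL is active, so *qilG* is transcribed.
So QilG is produced and active.
With repressor LutD bound, *irpD* is not transcribed.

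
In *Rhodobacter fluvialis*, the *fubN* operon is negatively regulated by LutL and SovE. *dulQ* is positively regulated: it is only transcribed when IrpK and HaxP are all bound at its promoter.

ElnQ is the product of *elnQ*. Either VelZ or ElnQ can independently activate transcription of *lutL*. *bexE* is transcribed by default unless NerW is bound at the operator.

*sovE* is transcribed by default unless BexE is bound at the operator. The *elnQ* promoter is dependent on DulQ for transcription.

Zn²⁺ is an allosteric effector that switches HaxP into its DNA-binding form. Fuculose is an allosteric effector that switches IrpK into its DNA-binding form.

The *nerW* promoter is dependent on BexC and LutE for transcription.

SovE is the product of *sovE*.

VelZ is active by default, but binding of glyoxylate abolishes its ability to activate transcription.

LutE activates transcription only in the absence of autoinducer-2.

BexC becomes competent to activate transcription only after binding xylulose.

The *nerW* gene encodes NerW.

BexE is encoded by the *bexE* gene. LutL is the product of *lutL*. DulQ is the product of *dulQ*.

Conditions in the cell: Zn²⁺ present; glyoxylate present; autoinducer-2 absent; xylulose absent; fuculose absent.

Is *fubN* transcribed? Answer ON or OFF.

ON

Glyoxylate is present, so VelZ is inactive.
Fuculose is absent, so IrpK is inactive.
Zn²⁺ is present, so HaxP is active.
Required activator IrpK is absent, so *dulQ* is not transcribed.
So DulQ is not produced.
Required activator DulQ is absent, so *elnQ* is not transcribed.
So ElnQ is not produced.
No activator is available at the *lutL* promoter, so *lutL* is not transcribed.
So LutL is not produced.
Xylulose is absent, so BexC is inactive.
Autoinducer-2 is absent, so LutE is active.
Required activator BexC is absent, so *nerW* is not transcribed.
So NerW is not produced.
With no repressor bound, *bexE* is transcribed.
So BexE is produced and active.
With repressor BexE bound, *sovE* is not transcribed.
So SovE is not produced.
With no repressor bound, *fubN* is transcribed.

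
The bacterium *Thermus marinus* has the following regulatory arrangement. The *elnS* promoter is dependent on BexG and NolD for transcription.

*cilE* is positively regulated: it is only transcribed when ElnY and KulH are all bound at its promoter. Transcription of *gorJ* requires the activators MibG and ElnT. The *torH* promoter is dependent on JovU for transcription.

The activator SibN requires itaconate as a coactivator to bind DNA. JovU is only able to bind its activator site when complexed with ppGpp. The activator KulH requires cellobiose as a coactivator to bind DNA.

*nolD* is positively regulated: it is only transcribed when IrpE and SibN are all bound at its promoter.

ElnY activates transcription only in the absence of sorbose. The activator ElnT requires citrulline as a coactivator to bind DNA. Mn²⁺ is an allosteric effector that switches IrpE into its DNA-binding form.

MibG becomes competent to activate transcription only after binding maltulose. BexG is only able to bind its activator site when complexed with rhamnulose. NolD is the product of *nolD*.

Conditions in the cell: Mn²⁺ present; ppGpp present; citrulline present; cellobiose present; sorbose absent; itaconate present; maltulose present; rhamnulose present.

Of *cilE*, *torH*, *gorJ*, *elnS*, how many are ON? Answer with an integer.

Sorbose is absent, so ElnY is active.
Cellobiose is present, so KulH is active.
No repressor is bound and ElnY and KulH are active, so *cilE* is transcribed.
→ *cilE* is ON.
ppGpp is present, so JovU is active.
No repressor is bound and JovU is active, so *torH* is transcribed.
→ *torH* is ON.
Maltulose is present, so MibG is active.
Citrulline is present, so ElnT is active.
No repressor is bound and MibG and ElnT are active, so *gorJ* is transcribed.
→ *gorJ* is ON.
Rhamnulose is present, so BexG is active.
Mn²⁺ is present, so IrpE is active.
Itaconate is present, so SibN is active.
No repressor is bound and IrpE and SibN are active, so *nolD* is transcribed.
So NolD is produced and active.
No repressor is bound and BexG and NolD are active, so *elnS* is transcribed.
→ *elnS* is ON.
4 of the 4 genes are transcribed.

4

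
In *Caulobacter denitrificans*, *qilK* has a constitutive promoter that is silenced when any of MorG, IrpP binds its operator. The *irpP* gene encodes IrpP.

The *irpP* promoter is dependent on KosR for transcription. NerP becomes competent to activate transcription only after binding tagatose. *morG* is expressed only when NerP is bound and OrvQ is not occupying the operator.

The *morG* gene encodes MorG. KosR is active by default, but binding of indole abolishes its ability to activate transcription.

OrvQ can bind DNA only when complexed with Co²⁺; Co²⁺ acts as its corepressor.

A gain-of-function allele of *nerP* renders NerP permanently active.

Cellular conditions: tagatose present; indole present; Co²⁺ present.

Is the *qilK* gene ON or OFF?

Co²⁺ is present, so OrvQ is active.
NerP is constitutively active in this strain.
With repressor OrvQ bound, *morG* is not transcribed.
So MorG is not produced.
Indole is present, so KosR is inactive.
Required activator KosR is absent, so *irpP* is not transcribed.
So IrpP is not produced.
With no repressor bound, *qilK* is transcribed.

ON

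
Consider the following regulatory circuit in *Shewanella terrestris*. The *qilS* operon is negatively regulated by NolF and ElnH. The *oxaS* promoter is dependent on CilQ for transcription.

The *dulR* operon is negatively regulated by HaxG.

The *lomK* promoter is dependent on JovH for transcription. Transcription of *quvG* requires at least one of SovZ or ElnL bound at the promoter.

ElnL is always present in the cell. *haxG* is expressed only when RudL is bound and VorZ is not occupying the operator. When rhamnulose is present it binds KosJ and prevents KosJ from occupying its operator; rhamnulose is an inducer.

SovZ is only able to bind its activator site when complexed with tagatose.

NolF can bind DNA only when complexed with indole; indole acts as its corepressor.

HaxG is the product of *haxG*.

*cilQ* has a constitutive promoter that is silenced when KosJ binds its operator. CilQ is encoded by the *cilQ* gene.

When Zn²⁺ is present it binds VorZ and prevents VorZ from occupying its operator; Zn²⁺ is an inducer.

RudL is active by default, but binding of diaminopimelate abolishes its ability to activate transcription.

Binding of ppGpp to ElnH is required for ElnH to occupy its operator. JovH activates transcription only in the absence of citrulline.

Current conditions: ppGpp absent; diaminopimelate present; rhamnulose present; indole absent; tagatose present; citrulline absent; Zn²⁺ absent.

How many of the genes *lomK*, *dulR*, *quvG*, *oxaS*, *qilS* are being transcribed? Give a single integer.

Citrulline is absent, so JovH is active.
No repressor is bound and JovH is active, so *lomK* is transcribed.
→ *lomK* is ON.
Zn²⁺ is absent, so VorZ is active.
Diaminopimelate is present, so RudL is inactive.
With repressor VorZ bound, *haxG* is not transcribed.
So HaxG is not produced.
With no repressor bound, *dulR* is transcribed.
→ *dulR* is ON.
Tagatose is present, so SovZ is active.
ElnL is produced constitutively and is active.
Activator SovZ is present, so *quvG* is transcribed.
→ *quvG* is ON.
Rhamnulose is present, so KosJ is inactive.
With no repressor bound, *cilQ* is transcribed.
So CilQ is produced and active.
No repressor is bound and CilQ is active, so *oxaS* is transcribed.
→ *oxaS* is ON.
Indole is absent, so NolF is inactive.
ppGpp is absent, so ElnH is inactive.
With no repressor bound, *qilS* is transcribed.
→ *qilS* is ON.
5 of the 5 genes are transcribed.

5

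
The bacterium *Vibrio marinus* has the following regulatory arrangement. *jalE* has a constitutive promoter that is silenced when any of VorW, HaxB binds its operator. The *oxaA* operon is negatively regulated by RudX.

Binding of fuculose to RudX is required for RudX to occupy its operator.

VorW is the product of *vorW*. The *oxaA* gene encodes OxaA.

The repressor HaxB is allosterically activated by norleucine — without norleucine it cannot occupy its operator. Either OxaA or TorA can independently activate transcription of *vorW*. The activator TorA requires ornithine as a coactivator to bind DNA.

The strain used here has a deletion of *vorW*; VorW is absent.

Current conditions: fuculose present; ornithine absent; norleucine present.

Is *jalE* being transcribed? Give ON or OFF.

OFF

VorW is non-functional in this strain, so it has no effect.
Norleucine is present, so HaxB is active.
With repressor HaxB bound, *jalE* is not transcribed.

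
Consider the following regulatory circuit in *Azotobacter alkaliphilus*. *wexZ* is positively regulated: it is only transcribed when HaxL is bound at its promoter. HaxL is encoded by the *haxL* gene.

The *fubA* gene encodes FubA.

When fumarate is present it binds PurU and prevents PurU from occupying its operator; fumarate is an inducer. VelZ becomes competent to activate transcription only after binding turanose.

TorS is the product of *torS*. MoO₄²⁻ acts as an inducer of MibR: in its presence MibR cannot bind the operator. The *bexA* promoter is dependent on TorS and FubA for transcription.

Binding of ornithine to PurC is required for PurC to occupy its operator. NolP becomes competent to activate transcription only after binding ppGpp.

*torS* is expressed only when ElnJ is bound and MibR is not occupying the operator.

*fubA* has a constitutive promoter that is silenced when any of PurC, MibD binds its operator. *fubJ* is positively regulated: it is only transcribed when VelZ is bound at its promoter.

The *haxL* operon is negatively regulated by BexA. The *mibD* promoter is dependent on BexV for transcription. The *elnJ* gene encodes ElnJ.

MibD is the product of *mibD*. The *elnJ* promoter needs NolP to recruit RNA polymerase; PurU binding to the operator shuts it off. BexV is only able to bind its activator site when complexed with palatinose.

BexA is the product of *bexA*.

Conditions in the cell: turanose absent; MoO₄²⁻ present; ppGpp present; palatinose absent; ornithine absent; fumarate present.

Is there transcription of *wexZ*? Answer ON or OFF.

OFF

ppGpp is present, so NolP is active.
Fumarate is present, so PurU is inactive.
No repressor is bound and NolP is active, so *elnJ* is transcribed.
So ElnJ is produced and active.
MoO₄²⁻ is present, so MibR is inactive.
No repressor is bound and ElnJ is active, so *torS* is transcribed.
So TorS is produced and active.
Ornithine is absent, so PurC is inactive.
Palatinose is absent, so BexV is inactive.
Required activator BexV is absent, so *mibD* is not transcribed.
So MibD is not produced.
With no repressor bound, *fubA* is transcribed.
So FubA is produced and active.
No repressor is bound and TorS and FubA are active, so *bexA* is transcribed.
So BexA is produced and active.
With repressor BexA bound, *haxL* is not transcribed.
So HaxL is not produced.
Required activator HaxL is absent, so *wexZ* is not transcribed.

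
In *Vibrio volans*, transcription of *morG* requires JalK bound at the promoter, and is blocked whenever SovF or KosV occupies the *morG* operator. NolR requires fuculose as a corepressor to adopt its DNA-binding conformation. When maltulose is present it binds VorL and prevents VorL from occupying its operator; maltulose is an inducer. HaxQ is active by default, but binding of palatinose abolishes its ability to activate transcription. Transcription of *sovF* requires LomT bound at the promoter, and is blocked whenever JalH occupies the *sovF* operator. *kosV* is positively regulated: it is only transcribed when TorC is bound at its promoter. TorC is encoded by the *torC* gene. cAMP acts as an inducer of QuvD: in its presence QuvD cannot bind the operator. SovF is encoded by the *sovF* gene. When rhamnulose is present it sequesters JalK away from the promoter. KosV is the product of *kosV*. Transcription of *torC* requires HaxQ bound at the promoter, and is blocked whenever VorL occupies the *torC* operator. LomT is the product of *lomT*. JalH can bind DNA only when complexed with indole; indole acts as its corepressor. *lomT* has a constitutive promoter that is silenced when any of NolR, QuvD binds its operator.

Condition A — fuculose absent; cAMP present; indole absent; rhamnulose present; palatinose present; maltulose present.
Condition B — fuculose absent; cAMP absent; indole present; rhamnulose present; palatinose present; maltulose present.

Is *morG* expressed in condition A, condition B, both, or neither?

neither

Condition A:
Fuculose is absent, so NolR is inactive.
cAMP is present, so QuvD is inactive.
With no repressor bound, *lomT* is transcribed.
So LomT is produced and active.
Indole is absent, so JalH is inactive.
No repressor is bound and LomT is active, so *sovF* is transcribed.
So SovF is produced and active.
Rhamnulose is present, so JalK is inactive.
Palatinose is present, so HaxQ is inactive.
Maltulose is present, so VorL is inactive.
Required activator HaxQ is absent, so *torC* is not transcribed.
So TorC is not produced.
Required activator TorC is absent, so *kosV* is not transcribed.
So KosV is not produced.
With repressor SovF bound, *morG* is not transcribed.
→ *morG* is OFF in A.
Condition B:
Fuculose is absent, so NolR is inactive.
cAMP is absent, so QuvD is active.
With repressor QuvD bound, *lomT* is not transcribed.
So LomT is not produced.
Indole is present, so JalH is active.
With repressor JalH bound, *sovF* is not transcribed.
So SovF is not produced.
Rhamnulose is present, so JalK is inactive.
Palatinose is present, so HaxQ is inactive.
Maltulose is present, so VorL is inactive.
Required activator HaxQ is absent, so *torC* is not transcribed.
So TorC is not produced.
Required activator TorC is absent, so *kosV* is not transcribed.
So KosV is not produced.
Required activator JalK is absent, so *morG* is not transcribed.
→ *morG* is OFF in B.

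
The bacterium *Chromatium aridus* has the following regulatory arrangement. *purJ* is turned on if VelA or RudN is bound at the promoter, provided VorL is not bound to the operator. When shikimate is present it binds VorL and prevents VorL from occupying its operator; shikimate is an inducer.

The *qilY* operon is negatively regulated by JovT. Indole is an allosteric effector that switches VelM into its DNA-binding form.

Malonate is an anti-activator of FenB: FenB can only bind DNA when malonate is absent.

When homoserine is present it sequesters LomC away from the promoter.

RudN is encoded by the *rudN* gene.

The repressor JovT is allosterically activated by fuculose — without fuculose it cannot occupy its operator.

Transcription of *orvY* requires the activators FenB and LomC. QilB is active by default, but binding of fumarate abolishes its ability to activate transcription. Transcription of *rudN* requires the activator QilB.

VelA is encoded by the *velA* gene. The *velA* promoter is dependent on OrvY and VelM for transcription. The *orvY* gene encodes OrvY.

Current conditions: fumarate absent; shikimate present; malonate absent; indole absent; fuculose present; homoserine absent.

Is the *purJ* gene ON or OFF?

Malonate is absent, so FenB is active.
Homoserine is absent, so LomC is active.
No repressor is bound and FenB and LomC are active, so *orvY* is transcribed.
So OrvY is produced and active.
Indole is absent, so VelM is inactive.
Required activator VelM is absent, so *velA* is not transcribed.
So VelA is not produced.
Fumarate is absent, so QilB is active.
No repressor is bound and QilB is active, so *rudN* is transcribed.
So RudN is produced and active.
Shikimate is present, so VorL is inactive.
Activator RudN is present, so *purJ* is transcribed.

ON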